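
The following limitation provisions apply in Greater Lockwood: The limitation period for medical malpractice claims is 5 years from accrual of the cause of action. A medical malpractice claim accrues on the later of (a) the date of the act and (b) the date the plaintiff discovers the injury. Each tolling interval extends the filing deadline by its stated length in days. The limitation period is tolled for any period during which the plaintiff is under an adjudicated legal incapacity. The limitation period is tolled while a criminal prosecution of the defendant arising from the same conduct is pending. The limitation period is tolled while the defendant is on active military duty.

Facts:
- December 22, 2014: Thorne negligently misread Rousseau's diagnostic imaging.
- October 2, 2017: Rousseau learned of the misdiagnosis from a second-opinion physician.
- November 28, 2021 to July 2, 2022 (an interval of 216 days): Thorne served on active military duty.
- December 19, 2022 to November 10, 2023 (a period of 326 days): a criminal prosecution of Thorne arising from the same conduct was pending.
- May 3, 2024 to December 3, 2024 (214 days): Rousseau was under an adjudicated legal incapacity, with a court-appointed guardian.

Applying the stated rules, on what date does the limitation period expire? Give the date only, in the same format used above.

The claim accrued on October 2, 2017 — the later of the December 22, 2014 act and the October 2, 2017 discovery.
5 years from October 2, 2017 is October 2, 2022.
The defendant's active military service from November 28, 2021 to July 2, 2022 tolled the period for 216 days, extending the deadline to May 6, 2023.
The period was tolled for 326 days by the pending criminal prosecution (December 19, 2022 to November 10, 2023), pushing the deadline to March 27, 2024.
By the time the plaintiff's legal incapacity began on May 3, 2024, the limitation period had already expired on March 27, 2024; that interval cannot revive it.

March 27, 2024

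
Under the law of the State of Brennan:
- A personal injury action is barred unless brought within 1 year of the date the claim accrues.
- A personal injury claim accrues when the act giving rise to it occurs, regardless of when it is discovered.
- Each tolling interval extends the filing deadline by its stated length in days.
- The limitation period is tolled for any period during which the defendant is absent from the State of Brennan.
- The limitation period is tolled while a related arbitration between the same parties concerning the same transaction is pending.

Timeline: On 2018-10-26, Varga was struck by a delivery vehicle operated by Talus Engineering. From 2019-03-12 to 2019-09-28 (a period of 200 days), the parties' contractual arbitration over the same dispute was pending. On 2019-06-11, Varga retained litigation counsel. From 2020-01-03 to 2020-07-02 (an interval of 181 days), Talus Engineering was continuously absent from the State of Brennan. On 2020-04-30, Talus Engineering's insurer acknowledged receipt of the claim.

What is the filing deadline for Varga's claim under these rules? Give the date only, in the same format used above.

2020-11-10

The claim accrued on 2018-10-26, the date of the act.
The untolled deadline — 1 year after 2018-10-26 — is 2019-10-26.
The period was tolled for 200 days by the pending related arbitration (2019-03-12 to 2019-09-28), pushing the deadline to 2020-05-13.
The period was tolled for 181 days by the defendant's absence from the jurisdiction (2020-01-03 to 2020-07-02), pushing the deadline to 2020-11-10.
Nothing else in the chronology tolls or restarts the period.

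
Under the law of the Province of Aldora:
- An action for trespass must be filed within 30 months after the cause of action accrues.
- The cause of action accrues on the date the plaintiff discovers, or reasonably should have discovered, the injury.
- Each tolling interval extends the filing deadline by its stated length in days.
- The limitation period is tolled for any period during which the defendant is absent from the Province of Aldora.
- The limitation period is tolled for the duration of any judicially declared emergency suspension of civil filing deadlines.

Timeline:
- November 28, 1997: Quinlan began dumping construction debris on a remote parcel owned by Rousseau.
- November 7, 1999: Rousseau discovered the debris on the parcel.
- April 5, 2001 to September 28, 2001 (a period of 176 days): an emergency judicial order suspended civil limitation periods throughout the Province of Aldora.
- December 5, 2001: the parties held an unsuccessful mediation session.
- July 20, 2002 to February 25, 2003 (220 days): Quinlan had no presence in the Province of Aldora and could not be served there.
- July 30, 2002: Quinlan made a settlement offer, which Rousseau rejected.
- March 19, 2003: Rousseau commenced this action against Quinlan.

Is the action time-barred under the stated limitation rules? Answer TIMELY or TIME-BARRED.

TIMELY

Under the discovery rule, the claim accrued on November 7, 1999, when Rousseau discovered the injury — not on the November 28, 1997 date of the underlying act.
Adding the 30 months base period to November 7, 1999 gives a deadline of May 7, 2002, before any tolling.
The emergency suspension of filing deadlines from April 5, 2001 to September 28, 2001 tolled the period for 176 days, extending the deadline to October 30, 2002.
Because the defendant's absence from the jurisdiction ran from July 20, 2002 to February 25, 2003, the deadline is extended by 220 days to June 7, 2003.
None of the other events listed affects the running of the period under the stated rules.
Filing on March 19, 2003 beat the June 7, 2003 deadline — the action is timely.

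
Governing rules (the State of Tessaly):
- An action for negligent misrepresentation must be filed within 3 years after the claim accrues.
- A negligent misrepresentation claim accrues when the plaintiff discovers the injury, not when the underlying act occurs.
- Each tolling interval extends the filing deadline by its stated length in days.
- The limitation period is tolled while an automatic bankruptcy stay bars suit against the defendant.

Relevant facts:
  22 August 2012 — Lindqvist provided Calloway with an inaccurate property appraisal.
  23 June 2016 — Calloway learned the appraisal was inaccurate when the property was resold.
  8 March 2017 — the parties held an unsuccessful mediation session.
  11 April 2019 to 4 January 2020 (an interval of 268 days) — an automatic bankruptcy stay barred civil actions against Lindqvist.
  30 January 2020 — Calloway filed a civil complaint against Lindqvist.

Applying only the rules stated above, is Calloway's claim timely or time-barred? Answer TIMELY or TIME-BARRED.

TIMELY

The claim did not accrue until Calloway discovered the injury on 23 June 2016; the 22 August 2012 act date does not start the clock under the stated rule.
3 years from 23 June 2016 is 23 June 2019.
The period was tolled for 268 days by the automatic bankruptcy stay (11 April 2019 to 4 January 2020), pushing the deadline to 17 March 2020.
Nothing else in the chronology tolls or restarts the period.
The 30 January 2020 filing precedes the 17 March 2020 deadline; the claim is timely.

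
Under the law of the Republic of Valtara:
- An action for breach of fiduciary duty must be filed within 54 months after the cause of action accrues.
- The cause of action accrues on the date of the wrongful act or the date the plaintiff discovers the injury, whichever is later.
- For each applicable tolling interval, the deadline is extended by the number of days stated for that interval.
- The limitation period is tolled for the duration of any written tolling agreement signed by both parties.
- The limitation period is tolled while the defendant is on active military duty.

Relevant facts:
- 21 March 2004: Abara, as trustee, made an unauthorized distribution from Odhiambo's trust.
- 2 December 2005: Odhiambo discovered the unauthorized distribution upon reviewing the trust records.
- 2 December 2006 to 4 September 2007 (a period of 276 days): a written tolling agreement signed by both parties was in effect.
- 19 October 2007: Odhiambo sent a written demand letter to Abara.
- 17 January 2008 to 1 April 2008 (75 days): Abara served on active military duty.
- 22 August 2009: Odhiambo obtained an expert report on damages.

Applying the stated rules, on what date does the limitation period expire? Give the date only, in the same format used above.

19 May 2011

The claim accrued on 2 December 2005 — the later of the 21 March 2004 act and the 2 December 2005 discovery.
Adding the 54 months base period to 2 December 2005 gives a deadline of 2 June 2010, before any tolling.
The period was tolled for 276 days by the written tolling agreement (2 December 2006 to 4 September 2007), pushing the deadline to 5 March 2011.
The defendant's active military service from 17 January 2008 to 1 April 2008 tolled the period for 75 days, extending the deadline to 19 May 2011.
The other events in the timeline have no effect on the limitation period under the stated rules.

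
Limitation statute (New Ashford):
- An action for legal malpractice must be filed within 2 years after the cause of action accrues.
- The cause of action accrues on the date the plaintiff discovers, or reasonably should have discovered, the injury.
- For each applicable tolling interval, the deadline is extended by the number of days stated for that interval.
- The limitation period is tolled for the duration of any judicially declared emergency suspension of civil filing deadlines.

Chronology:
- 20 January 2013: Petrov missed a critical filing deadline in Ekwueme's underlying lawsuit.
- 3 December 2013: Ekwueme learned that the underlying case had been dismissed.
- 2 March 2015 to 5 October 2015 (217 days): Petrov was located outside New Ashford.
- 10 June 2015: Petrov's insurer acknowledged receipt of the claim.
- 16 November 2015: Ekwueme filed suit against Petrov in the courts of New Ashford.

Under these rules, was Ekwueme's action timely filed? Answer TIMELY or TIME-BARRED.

TIMELY

The claim did not accrue until Ekwueme discovered the injury on 3 December 2013; the 20 January 2013 act date does not start the clock under the stated rule.
The untolled deadline — 2 years after 3 December 2013 — is 3 December 2015.
Although the defendant's absence ran from 2 March 2015 to 5 October 2015, the stated rules do not make that a tolling event, so it is disregarded.
Nothing else in the chronology tolls or restarts the period.
Ekwueme filed on 16 November 2015, before the 3 December 2015 deadline, so the action is timely.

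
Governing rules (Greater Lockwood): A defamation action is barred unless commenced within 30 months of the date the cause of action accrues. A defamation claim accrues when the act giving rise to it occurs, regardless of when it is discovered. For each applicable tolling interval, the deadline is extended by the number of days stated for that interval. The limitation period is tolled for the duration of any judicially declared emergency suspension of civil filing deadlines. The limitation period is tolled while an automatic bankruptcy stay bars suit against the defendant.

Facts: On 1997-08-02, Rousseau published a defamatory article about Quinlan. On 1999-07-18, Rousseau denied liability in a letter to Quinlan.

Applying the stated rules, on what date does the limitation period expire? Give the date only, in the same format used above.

The cause of action accrued on 1997-08-02, the date of the act.
Adding the 30 months base period to 1997-08-02 gives a deadline of 2000-02-02, before any tolling.
The other events in the timeline have no effect on the limitation period under the stated rules.

2000-02-02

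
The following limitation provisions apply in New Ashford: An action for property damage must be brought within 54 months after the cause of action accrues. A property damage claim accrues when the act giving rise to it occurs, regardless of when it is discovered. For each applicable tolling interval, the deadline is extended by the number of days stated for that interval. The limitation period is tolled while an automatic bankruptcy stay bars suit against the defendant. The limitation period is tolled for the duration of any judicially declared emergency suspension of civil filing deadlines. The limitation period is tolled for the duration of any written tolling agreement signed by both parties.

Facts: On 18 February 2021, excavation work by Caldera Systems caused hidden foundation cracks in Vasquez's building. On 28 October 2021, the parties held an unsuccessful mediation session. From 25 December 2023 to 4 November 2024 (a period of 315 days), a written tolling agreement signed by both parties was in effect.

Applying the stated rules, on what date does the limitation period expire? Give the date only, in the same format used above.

The cause of action accrued on 18 February 2021, the date of the act.
54 months from 18 February 2021 is 18 August 2025.
The period was tolled for 315 days by the written tolling agreement (25 December 2023 to 4 November 2024), pushing the deadline to 29 June 2026.
The other events in the timeline have no effect on the limitation period under the stated rules.

29 June 2026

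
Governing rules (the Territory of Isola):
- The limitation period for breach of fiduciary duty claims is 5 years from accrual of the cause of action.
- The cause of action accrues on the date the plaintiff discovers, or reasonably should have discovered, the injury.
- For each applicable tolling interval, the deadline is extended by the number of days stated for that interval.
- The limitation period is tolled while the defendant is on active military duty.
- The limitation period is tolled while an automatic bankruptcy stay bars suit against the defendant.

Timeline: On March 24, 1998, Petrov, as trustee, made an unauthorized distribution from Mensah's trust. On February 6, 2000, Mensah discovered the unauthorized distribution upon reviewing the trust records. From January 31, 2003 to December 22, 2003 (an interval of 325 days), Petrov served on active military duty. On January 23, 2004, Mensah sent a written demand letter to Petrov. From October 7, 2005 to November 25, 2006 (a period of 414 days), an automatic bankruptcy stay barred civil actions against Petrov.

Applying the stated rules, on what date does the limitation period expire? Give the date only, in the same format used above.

February 15, 2007

Accrual is tied to discovery, so the period began on February 6, 2000 rather than on March 24, 1998 when the act occurred.
Adding the 5 years base period to February 6, 2000 gives a deadline of February 6, 2005, before any tolling.
The defendant's active military service from January 31, 2003 to December 22, 2003 tolled the period for 325 days, extending the deadline to December 28, 2005.
The period was tolled for 414 days by the automatic bankruptcy stay (October 7, 2005 to November 25, 2006), pushing the deadline to February 15, 2007.
None of the other events listed affects the running of the period under the stated rules.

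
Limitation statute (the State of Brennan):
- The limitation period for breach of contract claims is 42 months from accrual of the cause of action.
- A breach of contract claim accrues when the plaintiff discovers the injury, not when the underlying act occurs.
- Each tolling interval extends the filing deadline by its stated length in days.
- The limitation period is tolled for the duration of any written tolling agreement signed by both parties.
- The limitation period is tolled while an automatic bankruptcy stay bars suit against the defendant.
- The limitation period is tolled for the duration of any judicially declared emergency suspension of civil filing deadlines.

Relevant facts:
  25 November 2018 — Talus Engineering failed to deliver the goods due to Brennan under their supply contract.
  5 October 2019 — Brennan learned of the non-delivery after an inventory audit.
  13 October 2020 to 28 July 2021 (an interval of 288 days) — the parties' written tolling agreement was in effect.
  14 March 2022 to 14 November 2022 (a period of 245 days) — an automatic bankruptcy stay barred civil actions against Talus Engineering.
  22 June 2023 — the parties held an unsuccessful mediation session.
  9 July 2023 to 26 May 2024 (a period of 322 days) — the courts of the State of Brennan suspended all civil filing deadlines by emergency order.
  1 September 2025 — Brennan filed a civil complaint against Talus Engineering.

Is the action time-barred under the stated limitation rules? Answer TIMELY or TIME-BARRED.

The claim did not accrue until Brennan discovered the injury on 5 October 2019; the 25 November 2018 act date does not start the clock under the stated rule.
The untolled deadline — 42 months after 5 October 2019 — is 5 April 2023.
Because the written tolling agreement ran from 13 October 2020 to 28 July 2021, the deadline is extended by 288 days to 18 January 2024.
The period was tolled for 245 days by the automatic bankruptcy stay (14 March 2022 to 14 November 2022), pushing the deadline to 19 September 2024.
The emergency suspension of filing deadlines from 9 July 2023 to 26 May 2024 tolled the period for 322 days, extending the deadline to 7 August 2025.
The other events in the timeline have no effect on the limitation period under the stated rules.
The 1 September 2025 filing falls after the 7 August 2025 deadline; the claim is time-barred.

TIME-BARRED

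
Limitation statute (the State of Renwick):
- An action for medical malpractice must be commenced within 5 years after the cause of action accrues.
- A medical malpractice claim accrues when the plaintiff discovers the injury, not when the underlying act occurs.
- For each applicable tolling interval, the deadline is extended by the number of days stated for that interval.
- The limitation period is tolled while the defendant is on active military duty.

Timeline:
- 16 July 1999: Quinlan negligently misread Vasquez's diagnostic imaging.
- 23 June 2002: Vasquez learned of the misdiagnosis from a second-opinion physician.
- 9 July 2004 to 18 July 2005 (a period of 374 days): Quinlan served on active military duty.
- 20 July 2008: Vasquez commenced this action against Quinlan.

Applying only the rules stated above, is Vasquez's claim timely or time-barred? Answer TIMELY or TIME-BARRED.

Accrual is tied to discovery, so the period began on 23 June 2002 rather than on 16 July 1999 when the act occurred.
5 years from 23 June 2002 is 23 June 2007.
Because the defendant's active military service ran from 9 July 2004 to 18 July 2005, the deadline is extended by 374 days to 1 July 2008.
Filing on 20 July 2008 missed the 1 July 2008 deadline — the action is time-barred.

TIME-BARRED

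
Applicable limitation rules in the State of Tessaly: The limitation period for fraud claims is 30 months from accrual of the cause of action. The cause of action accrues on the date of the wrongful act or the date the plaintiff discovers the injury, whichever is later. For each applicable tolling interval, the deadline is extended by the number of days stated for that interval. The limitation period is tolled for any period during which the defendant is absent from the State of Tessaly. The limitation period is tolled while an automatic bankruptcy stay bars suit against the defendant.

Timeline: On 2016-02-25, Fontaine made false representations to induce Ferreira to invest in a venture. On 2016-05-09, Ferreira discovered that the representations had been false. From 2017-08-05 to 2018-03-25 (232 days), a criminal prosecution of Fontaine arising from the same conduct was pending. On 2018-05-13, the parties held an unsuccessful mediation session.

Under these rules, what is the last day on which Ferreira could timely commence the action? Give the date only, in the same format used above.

The claim accrued on 2016-05-09 — the later of the 2016-02-25 act and the 2016-05-09 discovery.
30 months from 2016-05-09 is 2018-11-09.
No stated provision tolls the period for a criminal prosecution, so the interval from 2017-08-05 to 2018-03-25 has no effect on the deadline.
Nothing else in the chronology tolls or restarts the period.

2018-11-09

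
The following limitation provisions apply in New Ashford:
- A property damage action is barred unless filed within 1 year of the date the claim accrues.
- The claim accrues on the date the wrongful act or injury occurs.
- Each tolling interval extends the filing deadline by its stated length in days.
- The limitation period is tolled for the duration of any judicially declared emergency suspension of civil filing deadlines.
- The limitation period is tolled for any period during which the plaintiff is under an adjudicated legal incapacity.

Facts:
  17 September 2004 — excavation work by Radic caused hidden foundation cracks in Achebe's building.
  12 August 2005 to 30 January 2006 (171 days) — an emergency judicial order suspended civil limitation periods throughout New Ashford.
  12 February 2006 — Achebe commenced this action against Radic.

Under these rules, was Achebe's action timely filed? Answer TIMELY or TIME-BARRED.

The claim accrued on 17 September 2004, when the wrongful act occurred.
Adding the 1 year base period to 17 September 2004 gives a deadline of 17 September 2005, before any tolling.
The emergency suspension of filing deadlines from 12 August 2005 to 30 January 2006 tolled the period for 171 days, extending the deadline to 7 March 2006.
The 12 February 2006 filing precedes the 7 March 2006 deadline; the claim is timely.

TIMELY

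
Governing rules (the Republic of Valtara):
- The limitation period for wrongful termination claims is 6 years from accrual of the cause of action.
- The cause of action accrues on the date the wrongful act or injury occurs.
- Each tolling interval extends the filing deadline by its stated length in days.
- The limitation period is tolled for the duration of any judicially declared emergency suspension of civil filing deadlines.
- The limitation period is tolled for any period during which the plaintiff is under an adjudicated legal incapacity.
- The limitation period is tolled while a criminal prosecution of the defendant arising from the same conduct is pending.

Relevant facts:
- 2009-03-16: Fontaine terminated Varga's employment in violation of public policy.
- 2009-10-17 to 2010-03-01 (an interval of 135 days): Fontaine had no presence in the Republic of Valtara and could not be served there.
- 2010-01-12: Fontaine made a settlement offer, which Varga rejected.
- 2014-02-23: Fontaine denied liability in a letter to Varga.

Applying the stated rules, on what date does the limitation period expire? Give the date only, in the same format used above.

2015-03-16

The cause of action accrued on 2009-03-16, the date of the act.
The untolled deadline — 6 years after 2009-03-16 — is 2015-03-16.
No stated provision tolls the period for the defendant's absence, so the interval from 2009-10-17 to 2010-03-01 has no effect on the deadline.
None of the other events listed affects the running of the period under the stated rules.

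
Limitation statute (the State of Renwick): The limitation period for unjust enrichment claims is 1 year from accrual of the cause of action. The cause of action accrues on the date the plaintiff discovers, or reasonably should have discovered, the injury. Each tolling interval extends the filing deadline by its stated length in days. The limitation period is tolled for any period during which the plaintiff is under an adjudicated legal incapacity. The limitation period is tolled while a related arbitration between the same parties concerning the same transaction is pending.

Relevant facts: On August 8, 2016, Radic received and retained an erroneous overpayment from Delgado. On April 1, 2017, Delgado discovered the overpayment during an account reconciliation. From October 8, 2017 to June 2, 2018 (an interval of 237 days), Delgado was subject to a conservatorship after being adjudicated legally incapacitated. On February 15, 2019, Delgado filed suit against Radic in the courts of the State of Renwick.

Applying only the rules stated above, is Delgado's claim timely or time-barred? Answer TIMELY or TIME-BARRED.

Under the discovery rule, the claim accrued on April 1, 2017, when Delgado discovered the injury — not on the August 8, 2016 date of the underlying act.
1 year from April 1, 2017 is April 1, 2018.
The plaintiff's legal incapacity from October 8, 2017 to June 2, 2018 tolled the period for 237 days, extending the deadline to November 24, 2018.
Filing on February 15, 2019 missed the November 24, 2018 deadline — the action is time-barred.

TIME-BARRED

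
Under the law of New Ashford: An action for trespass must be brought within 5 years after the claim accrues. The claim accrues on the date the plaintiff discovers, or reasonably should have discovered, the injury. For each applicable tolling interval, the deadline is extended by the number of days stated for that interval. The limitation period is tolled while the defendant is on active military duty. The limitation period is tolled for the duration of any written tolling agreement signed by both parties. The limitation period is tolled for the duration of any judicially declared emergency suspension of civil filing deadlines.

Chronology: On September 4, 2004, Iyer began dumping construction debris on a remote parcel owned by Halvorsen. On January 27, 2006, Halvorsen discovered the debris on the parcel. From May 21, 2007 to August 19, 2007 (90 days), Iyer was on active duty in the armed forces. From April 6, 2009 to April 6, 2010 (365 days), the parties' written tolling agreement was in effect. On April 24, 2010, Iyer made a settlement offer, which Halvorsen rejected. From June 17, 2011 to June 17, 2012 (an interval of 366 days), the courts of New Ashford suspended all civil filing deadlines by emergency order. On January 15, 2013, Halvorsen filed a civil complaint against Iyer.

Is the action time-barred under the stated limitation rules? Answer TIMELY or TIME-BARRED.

Under the discovery rule, the claim accrued on January 27, 2006, when Halvorsen discovered the injury — not on the September 4, 2004 date of the underlying act.
The untolled deadline — 5 years after January 27, 2006 — is January 27, 2011.
The period was tolled for 90 days by the defendant's active military service (May 21, 2007 to August 19, 2007), pushing the deadline to April 27, 2011.
Because the written tolling agreement ran from April 6, 2009 to April 6, 2010, the deadline is extended by 365 days to April 26, 2012.
The emergency suspension of filing deadlines from June 17, 2011 to June 17, 2012 tolled the period for 366 days, extending the deadline to April 27, 2013.
Nothing else in the chronology tolls or restarts the period.
Halvorsen filed on January 15, 2013, before the April 27, 2013 deadline, so the action is timely.

TIMELY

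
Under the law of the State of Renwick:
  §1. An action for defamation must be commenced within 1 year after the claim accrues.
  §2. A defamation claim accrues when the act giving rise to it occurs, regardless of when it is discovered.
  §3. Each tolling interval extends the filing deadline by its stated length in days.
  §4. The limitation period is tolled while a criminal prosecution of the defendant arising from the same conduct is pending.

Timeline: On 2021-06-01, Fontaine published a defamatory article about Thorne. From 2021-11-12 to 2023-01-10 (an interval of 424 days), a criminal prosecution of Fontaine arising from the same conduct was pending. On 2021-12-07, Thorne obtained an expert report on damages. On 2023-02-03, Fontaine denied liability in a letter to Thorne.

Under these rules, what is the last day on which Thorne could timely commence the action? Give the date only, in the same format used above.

The limitation period began to run on 2021-06-01.
The untolled deadline — 1 year after 2021-06-01 — is 2022-06-01.
The period was tolled for 424 days by the pending criminal prosecution (2021-11-12 to 2023-01-10), pushing the deadline to 2023-07-30.
The other events in the timeline have no effect on the limitation period under the stated rules.

2023-07-30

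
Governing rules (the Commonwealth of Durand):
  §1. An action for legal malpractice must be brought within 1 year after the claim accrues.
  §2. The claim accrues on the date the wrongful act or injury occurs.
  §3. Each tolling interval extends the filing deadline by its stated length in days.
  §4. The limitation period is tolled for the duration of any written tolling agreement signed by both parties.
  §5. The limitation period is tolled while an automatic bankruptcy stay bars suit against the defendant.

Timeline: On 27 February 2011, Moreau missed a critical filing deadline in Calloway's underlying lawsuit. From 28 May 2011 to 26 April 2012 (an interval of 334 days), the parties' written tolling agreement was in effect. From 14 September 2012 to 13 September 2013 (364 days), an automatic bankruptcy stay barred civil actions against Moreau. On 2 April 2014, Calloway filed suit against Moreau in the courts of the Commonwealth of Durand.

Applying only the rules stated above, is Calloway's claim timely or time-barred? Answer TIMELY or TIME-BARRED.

The limitation period began to run on 27 February 2011.
The untolled deadline — 1 year after 27 February 2011 — is 27 February 2012.
The period was tolled for 334 days by the written tolling agreement (28 May 2011 to 26 April 2012), pushing the deadline to 26 January 2013.
The period was tolled for 364 days by the automatic bankruptcy stay (14 September 2012 to 13 September 2013), pushing the deadline to 25 January 2014.
Filing on 2 April 2014 missed the 25 January 2014 deadline — the action is time-barred.

TIME-BARRED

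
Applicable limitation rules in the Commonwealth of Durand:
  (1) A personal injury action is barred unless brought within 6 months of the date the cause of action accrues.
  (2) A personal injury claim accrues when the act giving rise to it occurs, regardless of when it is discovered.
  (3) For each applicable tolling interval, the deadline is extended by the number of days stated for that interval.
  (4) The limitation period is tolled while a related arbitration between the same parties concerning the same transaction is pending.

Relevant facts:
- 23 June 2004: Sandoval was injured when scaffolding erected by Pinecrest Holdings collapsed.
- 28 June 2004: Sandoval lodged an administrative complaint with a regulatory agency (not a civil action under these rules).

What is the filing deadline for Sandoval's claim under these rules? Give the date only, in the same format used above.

23 December 2004

The limitation period began to run on 23 June 2004.
6 months from 23 June 2004 is 23 December 2004.
The other events in the timeline have no effect on the limitation period under the stated rules.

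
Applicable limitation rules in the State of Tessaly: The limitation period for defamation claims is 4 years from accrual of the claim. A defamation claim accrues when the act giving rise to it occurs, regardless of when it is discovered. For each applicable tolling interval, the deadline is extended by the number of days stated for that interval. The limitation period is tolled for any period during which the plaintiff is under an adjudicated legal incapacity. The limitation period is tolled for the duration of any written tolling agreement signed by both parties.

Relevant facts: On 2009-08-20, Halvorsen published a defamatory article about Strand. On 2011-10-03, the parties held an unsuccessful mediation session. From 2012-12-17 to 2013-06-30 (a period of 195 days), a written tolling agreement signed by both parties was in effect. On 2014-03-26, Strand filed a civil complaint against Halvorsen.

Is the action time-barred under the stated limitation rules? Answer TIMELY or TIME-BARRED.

TIME-BARRED

The limitation period began to run on 2009-08-20.
The untolled deadline — 4 years after 2009-08-20 — is 2013-08-20.
Because the written tolling agreement ran from 2012-12-17 to 2013-06-30, the deadline is extended by 195 days to 2014-03-03.
None of the other events listed affects the running of the period under the stated rules.
Strand filed on 2014-03-26, after the 2014-03-03 deadline, so the action is time-barred.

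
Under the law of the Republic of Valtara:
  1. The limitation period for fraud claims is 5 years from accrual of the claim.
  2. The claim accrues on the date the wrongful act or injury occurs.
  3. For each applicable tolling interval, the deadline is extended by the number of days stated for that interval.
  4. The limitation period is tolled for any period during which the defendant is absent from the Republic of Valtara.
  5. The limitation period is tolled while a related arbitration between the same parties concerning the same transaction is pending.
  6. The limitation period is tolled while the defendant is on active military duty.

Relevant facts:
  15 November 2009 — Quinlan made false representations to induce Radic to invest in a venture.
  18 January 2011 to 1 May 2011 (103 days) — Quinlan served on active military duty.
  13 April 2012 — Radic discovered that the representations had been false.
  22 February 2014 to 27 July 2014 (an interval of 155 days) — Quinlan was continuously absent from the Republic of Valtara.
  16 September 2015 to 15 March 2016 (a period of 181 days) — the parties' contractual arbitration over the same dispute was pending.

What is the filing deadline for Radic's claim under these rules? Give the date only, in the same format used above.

Accrual is governed by the date of the act, so the period began to run on 15 November 2009; the later discovery on 13 April 2012 is irrelevant under the stated rule.
5 years from 15 November 2009 is 15 November 2014.
Because the defendant's active military service ran from 18 January 2011 to 1 May 2011, the deadline is extended by 103 days to 26 February 2015.
The period was tolled for 155 days by the defendant's absence from the jurisdiction (22 February 2014 to 27 July 2014), pushing the deadline to 31 July 2015.
By the time the pending related arbitration began on 16 September 2015, the limitation period had already expired on 31 July 2015; that interval cannot revive it.

31 July 2015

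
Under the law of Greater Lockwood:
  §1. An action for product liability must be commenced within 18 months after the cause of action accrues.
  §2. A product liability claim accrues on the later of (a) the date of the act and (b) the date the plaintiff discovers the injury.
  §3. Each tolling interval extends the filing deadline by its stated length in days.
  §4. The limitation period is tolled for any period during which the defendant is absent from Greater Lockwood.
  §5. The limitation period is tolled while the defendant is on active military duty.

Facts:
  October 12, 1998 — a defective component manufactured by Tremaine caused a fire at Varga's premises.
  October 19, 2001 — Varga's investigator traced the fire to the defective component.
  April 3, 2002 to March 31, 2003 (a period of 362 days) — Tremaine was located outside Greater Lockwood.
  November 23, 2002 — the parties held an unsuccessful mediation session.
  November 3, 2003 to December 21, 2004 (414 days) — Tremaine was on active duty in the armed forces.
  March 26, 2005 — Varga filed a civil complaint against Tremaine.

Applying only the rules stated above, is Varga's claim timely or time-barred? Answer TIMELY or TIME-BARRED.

Because discovery on October 19, 2001 post-dates the October 12, 1998 act, accrual under the later-of rule falls on October 19, 2001.
Adding the 18 months base period to October 19, 2001 gives a deadline of April 19, 2003, before any tolling.
The period was tolled for 362 days by the defendant's absence from the jurisdiction (April 3, 2002 to March 31, 2003), pushing the deadline to April 15, 2004.
The defendant's active military service from November 3, 2003 to December 21, 2004 tolled the period for 414 days, extending the deadline to June 3, 2005.
None of the other events listed affects the running of the period under the stated rules.
Filing on March 26, 2005 beat the June 3, 2005 deadline — the action is timely.

TIMELY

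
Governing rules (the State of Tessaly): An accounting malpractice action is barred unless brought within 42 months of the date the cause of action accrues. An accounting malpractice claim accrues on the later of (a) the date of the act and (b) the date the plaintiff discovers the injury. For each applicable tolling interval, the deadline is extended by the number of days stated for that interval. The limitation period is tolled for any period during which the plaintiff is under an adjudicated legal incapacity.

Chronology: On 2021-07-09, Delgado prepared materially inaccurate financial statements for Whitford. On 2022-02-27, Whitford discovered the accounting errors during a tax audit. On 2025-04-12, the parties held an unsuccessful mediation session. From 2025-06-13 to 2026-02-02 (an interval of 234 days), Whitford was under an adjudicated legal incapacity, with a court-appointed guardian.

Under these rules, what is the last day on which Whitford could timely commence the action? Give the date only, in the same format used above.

Taking the later of the act (2021-07-09) and discovery (2022-02-27), the claim accrued on 2022-02-27.
Adding the 42 months base period to 2022-02-27 gives a deadline of 2025-08-27, before any tolling.
Because the plaintiff's legal incapacity ran from 2025-06-13 to 2026-02-02, the deadline is extended by 234 days to 2026-04-18.
Nothing else in the chronology tolls or restarts the period.

2026-04-18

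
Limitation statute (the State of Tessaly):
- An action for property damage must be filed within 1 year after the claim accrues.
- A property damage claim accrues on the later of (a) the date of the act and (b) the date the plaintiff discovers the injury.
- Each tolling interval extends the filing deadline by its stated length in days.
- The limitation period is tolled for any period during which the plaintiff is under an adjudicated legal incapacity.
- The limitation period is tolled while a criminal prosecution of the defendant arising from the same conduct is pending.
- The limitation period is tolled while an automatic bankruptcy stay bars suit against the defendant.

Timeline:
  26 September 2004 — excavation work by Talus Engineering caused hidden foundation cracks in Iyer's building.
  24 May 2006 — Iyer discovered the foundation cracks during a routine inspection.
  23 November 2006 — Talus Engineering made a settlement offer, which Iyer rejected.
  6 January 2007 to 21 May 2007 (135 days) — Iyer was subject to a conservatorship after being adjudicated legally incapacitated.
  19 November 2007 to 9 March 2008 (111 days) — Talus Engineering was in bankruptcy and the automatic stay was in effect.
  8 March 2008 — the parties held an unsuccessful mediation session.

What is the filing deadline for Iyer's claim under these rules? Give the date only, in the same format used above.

Because discovery on 24 May 2006 post-dates the 26 September 2004 act, accrual under the later-of rule falls on 24 May 2006.
1 year from 24 May 2006 is 24 May 2007.
Because the plaintiff's legal incapacity ran from 6 January 2007 to 21 May 2007, the deadline is extended by 135 days to 6 October 2007.
The automatic bankruptcy stay starting 19 November 2007 came too late — the period had run on 6 October 2007 — and so does not extend the deadline.
The other events in the timeline have no effect on the limitation period under the stated rules.

6 October 2007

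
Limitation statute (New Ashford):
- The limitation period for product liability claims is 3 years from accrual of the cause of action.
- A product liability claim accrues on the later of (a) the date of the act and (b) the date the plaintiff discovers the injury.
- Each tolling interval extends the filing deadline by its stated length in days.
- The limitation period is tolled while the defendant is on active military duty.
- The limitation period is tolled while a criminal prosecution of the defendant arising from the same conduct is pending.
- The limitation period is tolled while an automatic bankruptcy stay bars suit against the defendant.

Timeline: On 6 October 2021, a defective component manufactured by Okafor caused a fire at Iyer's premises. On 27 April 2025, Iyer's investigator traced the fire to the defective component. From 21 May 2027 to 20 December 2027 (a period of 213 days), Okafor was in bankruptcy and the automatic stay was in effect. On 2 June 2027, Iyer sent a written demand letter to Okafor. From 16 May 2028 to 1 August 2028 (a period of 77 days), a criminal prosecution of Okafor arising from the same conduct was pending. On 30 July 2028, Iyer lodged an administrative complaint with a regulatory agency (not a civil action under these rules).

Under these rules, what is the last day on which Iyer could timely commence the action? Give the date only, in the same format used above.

11 February 2029

The claim accrued on 27 April 2025 — the later of the 6 October 2021 act and the 27 April 2025 discovery.
The untolled deadline — 3 years after 27 April 2025 — is 27 April 2028.
The period was tolled for 213 days by the automatic bankruptcy stay (21 May 2027 to 20 December 2027), pushing the deadline to 26 November 2028.
The period was tolled for 77 days by the pending criminal prosecution (16 May 2028 to 1 August 2028), pushing the deadline to 11 February 2029.
The other events in the timeline have no effect on the limitation period under the stated rules.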